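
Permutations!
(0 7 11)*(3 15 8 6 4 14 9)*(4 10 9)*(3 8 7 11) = (0 11)(3 15 7)(4 14)(6 10 9 8) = [11, 1, 2, 15, 14, 5, 10, 3, 6, 8, 9, 0, 12, 13, 4, 7]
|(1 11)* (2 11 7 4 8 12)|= |(1 7 4 8 12 2 11)|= 7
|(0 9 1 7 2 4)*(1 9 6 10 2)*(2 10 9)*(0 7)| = |(10)(0 6 9 2 4 7 1)| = 7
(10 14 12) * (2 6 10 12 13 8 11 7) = (2 6 10 14 13 8 11 7) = [0, 1, 6, 3, 4, 5, 10, 2, 11, 9, 14, 7, 12, 8, 13]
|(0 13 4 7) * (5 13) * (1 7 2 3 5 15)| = |(0 15 1 7)(2 3 5 13 4)| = 20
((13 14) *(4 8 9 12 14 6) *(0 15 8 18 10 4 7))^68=(0 14 15 13 8 6 9 7 12)(4 10 18)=((0 15 8 9 12 14 13 6 7)(4 18 10))^68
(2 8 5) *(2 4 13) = (2 8 5 4 13) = [0, 1, 8, 3, 13, 4, 6, 7, 5, 9, 10, 11, 12, 2]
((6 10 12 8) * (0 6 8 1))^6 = (0 6 10 12 1)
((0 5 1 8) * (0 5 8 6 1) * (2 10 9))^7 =((0 8 5)(1 6)(2 10 9))^7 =(0 8 5)(1 6)(2 10 9)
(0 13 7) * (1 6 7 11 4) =(0 13 11 4 1 6 7) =[13, 6, 2, 3, 1, 5, 7, 0, 8, 9, 10, 4, 12, 11]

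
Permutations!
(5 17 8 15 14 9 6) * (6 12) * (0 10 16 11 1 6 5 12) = (0 10 16 11 1 6 12 5 17 8 15 14 9) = [10, 6, 2, 3, 4, 17, 12, 7, 15, 0, 16, 1, 5, 13, 9, 14, 11, 8]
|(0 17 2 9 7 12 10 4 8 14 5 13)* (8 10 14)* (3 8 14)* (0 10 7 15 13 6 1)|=|(0 17 2 9 15 13 10 4 7 12 3 8 14 5 6 1)|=16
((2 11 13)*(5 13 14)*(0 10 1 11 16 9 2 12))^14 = ((0 10 1 11 14 5 13 12)(2 16 9))^14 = (0 13 14 1)(2 9 16)(5 11 10 12)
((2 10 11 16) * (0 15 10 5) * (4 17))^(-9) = (0 2 11 15 5 16 10)(4 17)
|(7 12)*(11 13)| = 2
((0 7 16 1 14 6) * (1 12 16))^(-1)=(0 6 14 1 7)(12 16)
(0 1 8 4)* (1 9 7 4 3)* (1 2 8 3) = [9, 3, 8, 2, 0, 5, 6, 4, 1, 7] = (0 9 7 4)(1 3 2 8)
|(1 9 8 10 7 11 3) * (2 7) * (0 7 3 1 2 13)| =|(0 7 11 1 9 8 10 13)(2 3)| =8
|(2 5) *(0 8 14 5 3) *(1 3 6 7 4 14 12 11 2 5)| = 11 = |(0 8 12 11 2 6 7 4 14 1 3)|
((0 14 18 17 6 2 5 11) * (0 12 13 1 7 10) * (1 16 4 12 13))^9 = (0 16 17 1 5)(2 10 13 18 12)(4 6 7 11 14)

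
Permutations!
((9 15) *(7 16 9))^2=((7 16 9 15))^2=(7 9)(15 16)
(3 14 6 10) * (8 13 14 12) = [0, 1, 2, 12, 4, 5, 10, 7, 13, 9, 3, 11, 8, 14, 6] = (3 12 8 13 14 6 10)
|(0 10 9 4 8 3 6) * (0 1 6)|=|(0 10 9 4 8 3)(1 6)|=6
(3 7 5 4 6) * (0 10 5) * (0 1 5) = (0 10)(1 5 4 6 3 7) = [10, 5, 2, 7, 6, 4, 3, 1, 8, 9, 0]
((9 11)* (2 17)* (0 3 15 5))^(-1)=(0 5 15 3)(2 17)(9 11)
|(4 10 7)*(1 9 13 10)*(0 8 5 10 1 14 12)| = |(0 8 5 10 7 4 14 12)(1 9 13)| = 24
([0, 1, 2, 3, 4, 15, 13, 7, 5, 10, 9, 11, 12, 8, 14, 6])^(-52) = (5 13 15 8 6)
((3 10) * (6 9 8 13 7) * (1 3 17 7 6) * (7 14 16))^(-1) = (1 7 16 14 17 10 3)(6 13 8 9)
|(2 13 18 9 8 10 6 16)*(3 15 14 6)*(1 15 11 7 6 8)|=14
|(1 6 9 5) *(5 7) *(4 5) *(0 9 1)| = 10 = |(0 9 7 4 5)(1 6)|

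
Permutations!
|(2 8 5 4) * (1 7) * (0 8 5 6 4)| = |(0 8 6 4 2 5)(1 7)| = 6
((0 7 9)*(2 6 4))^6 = ((0 7 9)(2 6 4))^6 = (9)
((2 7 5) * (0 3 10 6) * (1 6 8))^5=((0 3 10 8 1 6)(2 7 5))^5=(0 6 1 8 10 3)(2 5 7)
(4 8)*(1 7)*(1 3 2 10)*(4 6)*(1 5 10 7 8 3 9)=(1 8 6 4 3 2 7 9)(5 10)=[0, 8, 7, 2, 3, 10, 4, 9, 6, 1, 5]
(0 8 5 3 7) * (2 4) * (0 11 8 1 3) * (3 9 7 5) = [1, 9, 4, 5, 2, 0, 6, 11, 3, 7, 10, 8] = (0 1 9 7 11 8 3 5)(2 4)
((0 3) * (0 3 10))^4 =((0 10))^4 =(10)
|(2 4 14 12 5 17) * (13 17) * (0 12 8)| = 9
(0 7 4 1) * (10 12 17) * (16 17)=[7, 0, 2, 3, 1, 5, 6, 4, 8, 9, 12, 11, 16, 13, 14, 15, 17, 10]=(0 7 4 1)(10 12 16 17)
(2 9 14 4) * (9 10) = [0, 1, 10, 3, 2, 5, 6, 7, 8, 14, 9, 11, 12, 13, 4] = (2 10 9 14 4)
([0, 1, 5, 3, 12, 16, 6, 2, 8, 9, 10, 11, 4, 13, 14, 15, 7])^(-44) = (16)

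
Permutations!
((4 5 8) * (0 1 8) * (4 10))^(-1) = (0 5 4 10 8 1) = ((0 1 8 10 4 5))^(-1)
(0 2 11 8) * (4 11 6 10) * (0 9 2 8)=(0 8 9 2 6 10 4 11)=[8, 1, 6, 3, 11, 5, 10, 7, 9, 2, 4, 0]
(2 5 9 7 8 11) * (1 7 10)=(1 7 8 11 2 5 9 10)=[0, 7, 5, 3, 4, 9, 6, 8, 11, 10, 1, 2]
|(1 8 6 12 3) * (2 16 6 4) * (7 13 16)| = 10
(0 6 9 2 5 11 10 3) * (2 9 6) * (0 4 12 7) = (0 2 5 11 10 3 4 12 7) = [2, 1, 5, 4, 12, 11, 6, 0, 8, 9, 3, 10, 7]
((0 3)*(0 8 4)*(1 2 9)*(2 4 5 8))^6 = ((0 3 2 9 1 4)(5 8))^6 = (9)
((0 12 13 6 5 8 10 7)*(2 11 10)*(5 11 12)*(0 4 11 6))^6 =(13)(4 10)(7 11)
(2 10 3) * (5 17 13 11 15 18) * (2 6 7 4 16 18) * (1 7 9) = [0, 7, 10, 6, 16, 17, 9, 4, 8, 1, 3, 15, 12, 11, 14, 2, 18, 13, 5] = (1 7 4 16 18 5 17 13 11 15 2 10 3 6 9)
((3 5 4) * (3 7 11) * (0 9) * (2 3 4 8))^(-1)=(0 9)(2 8 5 3)(4 11 7)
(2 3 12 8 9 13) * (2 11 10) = (2 3 12 8 9 13 11 10) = [0, 1, 3, 12, 4, 5, 6, 7, 9, 13, 2, 10, 8, 11]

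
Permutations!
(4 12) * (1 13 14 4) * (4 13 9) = [0, 9, 2, 3, 12, 5, 6, 7, 8, 4, 10, 11, 1, 14, 13] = (1 9 4 12)(13 14)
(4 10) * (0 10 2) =(0 10 4 2) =[10, 1, 0, 3, 2, 5, 6, 7, 8, 9, 4]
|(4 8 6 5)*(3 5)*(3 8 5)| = |(4 5)(6 8)| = 2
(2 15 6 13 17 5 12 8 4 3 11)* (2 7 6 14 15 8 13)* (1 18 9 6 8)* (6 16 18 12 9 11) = [0, 12, 1, 6, 3, 9, 2, 8, 4, 16, 10, 7, 13, 17, 15, 14, 18, 5, 11] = (1 12 13 17 5 9 16 18 11 7 8 4 3 6 2)(14 15)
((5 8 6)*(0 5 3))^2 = ((0 5 8 6 3))^2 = (0 8 3 5 6)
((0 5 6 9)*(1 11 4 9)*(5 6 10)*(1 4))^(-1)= (0 9 4 6)(1 11)(5 10)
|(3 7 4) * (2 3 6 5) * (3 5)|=|(2 5)(3 7 4 6)|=4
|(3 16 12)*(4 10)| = |(3 16 12)(4 10)| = 6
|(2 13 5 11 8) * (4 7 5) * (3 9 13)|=9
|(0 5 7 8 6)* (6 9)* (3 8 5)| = 10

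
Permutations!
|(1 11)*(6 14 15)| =6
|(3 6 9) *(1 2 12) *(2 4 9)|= 7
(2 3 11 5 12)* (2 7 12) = (2 3 11 5)(7 12) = [0, 1, 3, 11, 4, 2, 6, 12, 8, 9, 10, 5, 7]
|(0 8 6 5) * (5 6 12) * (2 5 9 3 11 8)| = 15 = |(0 2 5)(3 11 8 12 9)|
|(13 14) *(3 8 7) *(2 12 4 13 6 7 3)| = 14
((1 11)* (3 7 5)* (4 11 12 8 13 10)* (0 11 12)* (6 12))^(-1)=((0 11 1)(3 7 5)(4 6 12 8 13 10))^(-1)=(0 1 11)(3 5 7)(4 10 13 8 12 6)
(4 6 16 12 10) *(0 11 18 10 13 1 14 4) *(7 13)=(0 11 18 10)(1 14 4 6 16 12 7 13)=[11, 14, 2, 3, 6, 5, 16, 13, 8, 9, 0, 18, 7, 1, 4, 15, 12, 17, 10]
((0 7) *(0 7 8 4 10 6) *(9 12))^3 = (0 10 8 6 4)(9 12)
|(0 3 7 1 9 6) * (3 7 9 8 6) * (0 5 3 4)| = 9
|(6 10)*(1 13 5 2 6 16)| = 7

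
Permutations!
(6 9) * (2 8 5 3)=[0, 1, 8, 2, 4, 3, 9, 7, 5, 6]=(2 8 5 3)(6 9)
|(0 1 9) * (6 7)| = 6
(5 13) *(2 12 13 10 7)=[0, 1, 12, 3, 4, 10, 6, 2, 8, 9, 7, 11, 13, 5]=(2 12 13 5 10 7)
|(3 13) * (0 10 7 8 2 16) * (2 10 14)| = |(0 14 2 16)(3 13)(7 8 10)| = 12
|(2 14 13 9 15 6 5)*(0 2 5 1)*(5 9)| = 9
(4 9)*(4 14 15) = (4 9 14 15) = [0, 1, 2, 3, 9, 5, 6, 7, 8, 14, 10, 11, 12, 13, 15, 4]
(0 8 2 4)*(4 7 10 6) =(0 8 2 7 10 6 4) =[8, 1, 7, 3, 0, 5, 4, 10, 2, 9, 6]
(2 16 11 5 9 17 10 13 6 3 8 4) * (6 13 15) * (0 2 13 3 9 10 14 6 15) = (0 2 16 11 5 10)(3 8 4 13)(6 9 17 14) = [2, 1, 16, 8, 13, 10, 9, 7, 4, 17, 0, 5, 12, 3, 6, 15, 11, 14]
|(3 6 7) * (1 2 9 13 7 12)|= |(1 2 9 13 7 3 6 12)|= 8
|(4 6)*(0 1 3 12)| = |(0 1 3 12)(4 6)| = 4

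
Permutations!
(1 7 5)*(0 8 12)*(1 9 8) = (0 1 7 5 9 8 12) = [1, 7, 2, 3, 4, 9, 6, 5, 12, 8, 10, 11, 0]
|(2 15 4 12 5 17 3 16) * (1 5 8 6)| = 11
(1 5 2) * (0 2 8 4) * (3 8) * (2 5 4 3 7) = (0 5 7 2 1 4)(3 8) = [5, 4, 1, 8, 0, 7, 6, 2, 3]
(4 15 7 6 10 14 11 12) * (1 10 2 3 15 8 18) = (1 10 14 11 12 4 8 18)(2 3 15 7 6) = [0, 10, 3, 15, 8, 5, 2, 6, 18, 9, 14, 12, 4, 13, 11, 7, 16, 17, 1]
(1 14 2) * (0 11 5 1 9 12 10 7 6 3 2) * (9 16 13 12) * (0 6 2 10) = (0 11 5 1 14 6 3 10 7 2 16 13 12) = [11, 14, 16, 10, 4, 1, 3, 2, 8, 9, 7, 5, 0, 12, 6, 15, 13]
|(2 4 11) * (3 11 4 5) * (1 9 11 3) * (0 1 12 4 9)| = |(0 1)(2 5 12 4 9 11)| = 6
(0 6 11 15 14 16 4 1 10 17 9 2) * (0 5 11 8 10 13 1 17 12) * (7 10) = (0 6 8 7 10 12)(1 13)(2 5 11 15 14 16 4 17 9) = [6, 13, 5, 3, 17, 11, 8, 10, 7, 2, 12, 15, 0, 1, 16, 14, 4, 9]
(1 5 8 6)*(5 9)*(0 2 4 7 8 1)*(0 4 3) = (0 2 3)(1 9 5)(4 7 8 6) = [2, 9, 3, 0, 7, 1, 4, 8, 6, 5]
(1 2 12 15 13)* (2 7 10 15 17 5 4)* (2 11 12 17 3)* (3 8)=(1 7 10 15 13)(2 17 5 4 11 12 8 3)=[0, 7, 17, 2, 11, 4, 6, 10, 3, 9, 15, 12, 8, 1, 14, 13, 16, 5]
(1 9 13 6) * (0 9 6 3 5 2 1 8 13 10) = (0 9 10)(1 6 8 13 3 5 2) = [9, 6, 1, 5, 4, 2, 8, 7, 13, 10, 0, 11, 12, 3]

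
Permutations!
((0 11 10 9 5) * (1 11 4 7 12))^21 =(0 12 10)(1 9 4)(5 7 11)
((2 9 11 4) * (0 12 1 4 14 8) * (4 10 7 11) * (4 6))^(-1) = (0 8 14 11 7 10 1 12)(2 4 6 9)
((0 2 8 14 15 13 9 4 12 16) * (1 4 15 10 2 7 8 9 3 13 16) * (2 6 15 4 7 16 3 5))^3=((0 16)(1 7 8 14 10 6 15 3 13 5 2 9 4 12))^3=(0 16)(1 14 15 5 4 7 10 3 2 12 8 6 13 9)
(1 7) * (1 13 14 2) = (1 7 13 14 2) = [0, 7, 1, 3, 4, 5, 6, 13, 8, 9, 10, 11, 12, 14, 2]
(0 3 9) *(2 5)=(0 3 9)(2 5)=[3, 1, 5, 9, 4, 2, 6, 7, 8, 0]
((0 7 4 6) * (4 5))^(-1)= ((0 7 5 4 6))^(-1)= (0 6 4 5 7)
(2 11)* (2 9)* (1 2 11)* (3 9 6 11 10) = (1 2)(3 9 10)(6 11) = [0, 2, 1, 9, 4, 5, 11, 7, 8, 10, 3, 6]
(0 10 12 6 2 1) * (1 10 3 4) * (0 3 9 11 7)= [9, 3, 10, 4, 1, 5, 2, 0, 8, 11, 12, 7, 6]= (0 9 11 7)(1 3 4)(2 10 12 6)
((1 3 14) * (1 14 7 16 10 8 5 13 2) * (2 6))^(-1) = (1 2 6 13 5 8 10 16 7 3)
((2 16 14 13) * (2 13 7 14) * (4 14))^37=((2 16)(4 14 7))^37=(2 16)(4 14 7)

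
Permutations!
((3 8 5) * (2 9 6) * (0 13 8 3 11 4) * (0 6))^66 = (0 5 6)(2 13 11)(4 9 8)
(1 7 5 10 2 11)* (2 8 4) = (1 7 5 10 8 4 2 11) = [0, 7, 11, 3, 2, 10, 6, 5, 4, 9, 8, 1]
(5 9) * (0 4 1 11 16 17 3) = (0 4 1 11 16 17 3)(5 9) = [4, 11, 2, 0, 1, 9, 6, 7, 8, 5, 10, 16, 12, 13, 14, 15, 17, 3]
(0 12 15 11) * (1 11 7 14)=(0 12 15 7 14 1 11)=[12, 11, 2, 3, 4, 5, 6, 14, 8, 9, 10, 0, 15, 13, 1, 7]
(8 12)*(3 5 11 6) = (3 5 11 6)(8 12) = [0, 1, 2, 5, 4, 11, 3, 7, 12, 9, 10, 6, 8]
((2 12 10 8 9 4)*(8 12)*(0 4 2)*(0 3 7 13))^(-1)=((0 4 3 7 13)(2 8 9)(10 12))^(-1)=(0 13 7 3 4)(2 9 8)(10 12)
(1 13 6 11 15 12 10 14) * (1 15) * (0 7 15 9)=(0 7 15 12 10 14 9)(1 13 6 11)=[7, 13, 2, 3, 4, 5, 11, 15, 8, 0, 14, 1, 10, 6, 9, 12]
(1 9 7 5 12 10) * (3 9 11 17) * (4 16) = (1 11 17 3 9 7 5 12 10)(4 16) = [0, 11, 2, 9, 16, 12, 6, 5, 8, 7, 1, 17, 10, 13, 14, 15, 4, 3]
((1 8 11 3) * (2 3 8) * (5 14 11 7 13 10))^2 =((1 2 3)(5 14 11 8 7 13 10))^2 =(1 3 2)(5 11 7 10 14 8 13)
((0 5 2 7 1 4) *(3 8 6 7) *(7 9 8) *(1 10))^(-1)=(0 4 1 10 7 3 2 5)(6 8 9)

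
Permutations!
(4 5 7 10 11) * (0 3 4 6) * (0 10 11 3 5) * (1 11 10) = (0 5 7 10 3 4)(1 11 6) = [5, 11, 2, 4, 0, 7, 1, 10, 8, 9, 3, 6]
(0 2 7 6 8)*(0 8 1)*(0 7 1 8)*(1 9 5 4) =(0 2 9 5 4 1 7 6 8) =[2, 7, 9, 3, 1, 4, 8, 6, 0, 5]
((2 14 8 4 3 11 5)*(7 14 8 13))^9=((2 8 4 3 11 5)(7 14 13))^9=(14)(2 3)(4 5)(8 11)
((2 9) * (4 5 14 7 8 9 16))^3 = ((2 16 4 5 14 7 8 9))^3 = (2 5 8 16 14 9 4 7)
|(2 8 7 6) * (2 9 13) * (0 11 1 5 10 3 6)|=12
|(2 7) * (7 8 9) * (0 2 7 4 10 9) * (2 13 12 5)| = |(0 13 12 5 2 8)(4 10 9)| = 6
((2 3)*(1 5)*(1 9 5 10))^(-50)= (10)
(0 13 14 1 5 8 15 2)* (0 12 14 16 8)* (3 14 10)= [13, 5, 12, 14, 4, 0, 6, 7, 15, 9, 3, 11, 10, 16, 1, 2, 8]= (0 13 16 8 15 2 12 10 3 14 1 5)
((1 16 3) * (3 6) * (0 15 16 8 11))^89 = (0 15 16 6 3 1 8 11)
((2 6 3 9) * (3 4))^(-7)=(2 3 6 9 4)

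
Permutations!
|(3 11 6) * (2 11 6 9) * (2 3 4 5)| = 7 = |(2 11 9 3 6 4 5)|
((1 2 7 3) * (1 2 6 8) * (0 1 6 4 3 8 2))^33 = (0 1 4 3)(2 7 8 6)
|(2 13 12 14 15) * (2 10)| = |(2 13 12 14 15 10)| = 6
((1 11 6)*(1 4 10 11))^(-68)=(11)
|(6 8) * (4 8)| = |(4 8 6)| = 3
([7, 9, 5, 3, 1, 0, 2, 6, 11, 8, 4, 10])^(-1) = [5, 4, 6, 3, 10, 2, 7, 0, 9, 1, 11, 8]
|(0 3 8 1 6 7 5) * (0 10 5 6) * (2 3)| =10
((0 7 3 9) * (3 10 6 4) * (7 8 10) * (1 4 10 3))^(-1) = ((0 8 3 9)(1 4)(6 10))^(-1) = (0 9 3 8)(1 4)(6 10)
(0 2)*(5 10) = (0 2)(5 10) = [2, 1, 0, 3, 4, 10, 6, 7, 8, 9, 5]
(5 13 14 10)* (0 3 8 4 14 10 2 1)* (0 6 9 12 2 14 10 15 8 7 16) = [3, 6, 1, 7, 10, 13, 9, 16, 4, 12, 5, 11, 2, 15, 14, 8, 0] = (0 3 7 16)(1 6 9 12 2)(4 10 5 13 15 8)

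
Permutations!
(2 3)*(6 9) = (2 3)(6 9) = [0, 1, 3, 2, 4, 5, 9, 7, 8, 6]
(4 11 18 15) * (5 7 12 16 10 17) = (4 11 18 15)(5 7 12 16 10 17) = [0, 1, 2, 3, 11, 7, 6, 12, 8, 9, 17, 18, 16, 13, 14, 4, 10, 5, 15]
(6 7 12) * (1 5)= (1 5)(6 7 12)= [0, 5, 2, 3, 4, 1, 7, 12, 8, 9, 10, 11, 6]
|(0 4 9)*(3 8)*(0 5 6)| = 10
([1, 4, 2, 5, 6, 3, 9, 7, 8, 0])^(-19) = [1, 4, 2, 5, 6, 3, 9, 7, 8, 0]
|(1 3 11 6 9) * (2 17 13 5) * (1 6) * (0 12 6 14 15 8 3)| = 20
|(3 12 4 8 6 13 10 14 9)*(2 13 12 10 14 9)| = |(2 13 14)(3 10 9)(4 8 6 12)| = 12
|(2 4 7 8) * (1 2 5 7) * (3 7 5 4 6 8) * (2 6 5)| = 4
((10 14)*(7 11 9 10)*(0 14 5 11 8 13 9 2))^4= (0 13 11 7 10)(2 8 5 14 9)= ((0 14 7 8 13 9 10 5 11 2))^4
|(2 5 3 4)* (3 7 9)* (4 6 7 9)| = |(2 5 9 3 6 7 4)| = 7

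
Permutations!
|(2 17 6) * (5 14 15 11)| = |(2 17 6)(5 14 15 11)| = 12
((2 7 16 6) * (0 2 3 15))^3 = ((0 2 7 16 6 3 15))^3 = (0 16 15 7 3 2 6)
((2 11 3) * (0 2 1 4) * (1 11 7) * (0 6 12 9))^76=((0 2 7 1 4 6 12 9)(3 11))^76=(0 4)(1 9)(2 6)(7 12)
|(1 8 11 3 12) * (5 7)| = 10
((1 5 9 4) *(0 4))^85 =((0 4 1 5 9))^85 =(9)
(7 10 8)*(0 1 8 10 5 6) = (10)(0 1 8 7 5 6) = [1, 8, 2, 3, 4, 6, 0, 5, 7, 9, 10]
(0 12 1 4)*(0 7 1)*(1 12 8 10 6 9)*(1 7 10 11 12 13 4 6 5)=(0 8 11 12)(1 6 9 7 13 4 10 5)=[8, 6, 2, 3, 10, 1, 9, 13, 11, 7, 5, 12, 0, 4]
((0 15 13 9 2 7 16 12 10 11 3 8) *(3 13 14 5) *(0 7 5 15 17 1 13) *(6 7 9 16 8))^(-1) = ((0 17 1 13 16 12 10 11)(2 5 3 6 7 8 9)(14 15))^(-1) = (0 11 10 12 16 13 1 17)(2 9 8 7 6 3 5)(14 15)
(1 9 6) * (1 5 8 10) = [0, 9, 2, 3, 4, 8, 5, 7, 10, 6, 1] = (1 9 6 5 8 10)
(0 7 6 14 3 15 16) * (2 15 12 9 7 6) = (0 6 14 3 12 9 7 2 15 16) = [6, 1, 15, 12, 4, 5, 14, 2, 8, 7, 10, 11, 9, 13, 3, 16, 0]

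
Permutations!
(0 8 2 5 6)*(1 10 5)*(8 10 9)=[10, 9, 1, 3, 4, 6, 0, 7, 2, 8, 5]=(0 10 5 6)(1 9 8 2)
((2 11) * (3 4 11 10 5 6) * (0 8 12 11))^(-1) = (0 4 3 6 5 10 2 11 12 8)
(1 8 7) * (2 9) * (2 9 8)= [0, 2, 8, 3, 4, 5, 6, 1, 7, 9]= (9)(1 2 8 7)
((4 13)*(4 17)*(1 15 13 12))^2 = (1 13 4)(12 15 17)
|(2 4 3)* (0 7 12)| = 3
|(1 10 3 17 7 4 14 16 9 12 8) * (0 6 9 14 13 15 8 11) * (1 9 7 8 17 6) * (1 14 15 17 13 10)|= 10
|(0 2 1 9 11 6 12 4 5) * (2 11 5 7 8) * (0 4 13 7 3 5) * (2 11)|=12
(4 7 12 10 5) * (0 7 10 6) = (0 7 12 6)(4 10 5) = [7, 1, 2, 3, 10, 4, 0, 12, 8, 9, 5, 11, 6]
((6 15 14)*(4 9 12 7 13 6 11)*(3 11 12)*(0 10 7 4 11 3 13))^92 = (0 7 10)(4 9 13 6 15 14 12)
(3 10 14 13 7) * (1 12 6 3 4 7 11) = (1 12 6 3 10 14 13 11)(4 7) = [0, 12, 2, 10, 7, 5, 3, 4, 8, 9, 14, 1, 6, 11, 13]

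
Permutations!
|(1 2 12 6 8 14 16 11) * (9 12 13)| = |(1 2 13 9 12 6 8 14 16 11)| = 10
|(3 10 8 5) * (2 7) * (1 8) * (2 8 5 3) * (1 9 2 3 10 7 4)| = 9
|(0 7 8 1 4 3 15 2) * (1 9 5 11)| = 11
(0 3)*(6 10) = (0 3)(6 10) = [3, 1, 2, 0, 4, 5, 10, 7, 8, 9, 6]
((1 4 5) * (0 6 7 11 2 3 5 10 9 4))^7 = (0 1 5 3 2 11 7 6)(4 10 9)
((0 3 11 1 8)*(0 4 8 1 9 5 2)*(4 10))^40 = ((0 3 11 9 5 2)(4 8 10))^40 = (0 5 11)(2 9 3)(4 8 10)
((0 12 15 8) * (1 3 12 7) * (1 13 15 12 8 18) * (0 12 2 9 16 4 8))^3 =(0 15 3 13 1 7 18)(2 4)(8 9)(12 16)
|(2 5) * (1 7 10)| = 6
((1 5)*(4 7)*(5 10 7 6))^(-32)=((1 10 7 4 6 5))^(-32)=(1 6 7)(4 10 5)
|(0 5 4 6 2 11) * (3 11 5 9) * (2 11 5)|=7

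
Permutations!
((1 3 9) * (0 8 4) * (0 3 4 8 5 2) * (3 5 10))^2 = ((0 10 3 9 1 4 5 2))^2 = (0 3 1 5)(2 10 9 4)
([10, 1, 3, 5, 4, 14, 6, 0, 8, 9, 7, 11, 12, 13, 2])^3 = [0, 1, 14, 2, 4, 3, 6, 7, 8, 9, 10, 11, 12, 13, 5]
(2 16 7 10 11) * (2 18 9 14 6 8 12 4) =(2 16 7 10 11 18 9 14 6 8 12 4) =[0, 1, 16, 3, 2, 5, 8, 10, 12, 14, 11, 18, 4, 13, 6, 15, 7, 17, 9]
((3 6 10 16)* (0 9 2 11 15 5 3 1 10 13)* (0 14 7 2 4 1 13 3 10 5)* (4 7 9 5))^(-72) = (0 14 15 13 11 16 2 10 7 5 9)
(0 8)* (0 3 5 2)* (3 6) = (0 8 6 3 5 2) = [8, 1, 0, 5, 4, 2, 3, 7, 6]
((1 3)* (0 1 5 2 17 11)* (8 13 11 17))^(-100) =((17)(0 1 3 5 2 8 13 11))^(-100) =(17)(0 2)(1 8)(3 13)(5 11)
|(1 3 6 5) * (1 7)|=5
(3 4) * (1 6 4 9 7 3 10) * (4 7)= (1 6 7 3 9 4 10)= [0, 6, 2, 9, 10, 5, 7, 3, 8, 4, 1]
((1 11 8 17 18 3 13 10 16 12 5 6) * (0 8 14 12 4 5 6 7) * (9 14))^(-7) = ((0 8 17 18 3 13 10 16 4 5 7)(1 11 9 14 12 6))^(-7) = (0 3 4 8 13 5 17 10 7 18 16)(1 6 12 14 9 11)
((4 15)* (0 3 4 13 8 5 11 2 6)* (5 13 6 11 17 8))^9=(0 6 15 4 3)(2 11)(5 17 8 13)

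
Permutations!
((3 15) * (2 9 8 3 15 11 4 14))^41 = (15)(2 14 4 11 3 8 9)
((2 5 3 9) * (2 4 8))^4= ((2 5 3 9 4 8))^4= (2 4 3)(5 8 9)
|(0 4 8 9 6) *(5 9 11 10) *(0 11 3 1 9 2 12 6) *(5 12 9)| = 8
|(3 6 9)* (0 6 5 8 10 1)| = 8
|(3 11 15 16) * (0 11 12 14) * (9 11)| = 8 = |(0 9 11 15 16 3 12 14)|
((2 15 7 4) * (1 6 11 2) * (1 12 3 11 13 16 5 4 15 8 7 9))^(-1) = (1 9 15 7 8 2 11 3 12 4 5 16 13 6)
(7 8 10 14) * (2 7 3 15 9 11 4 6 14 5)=(2 7 8 10 5)(3 15 9 11 4 6 14)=[0, 1, 7, 15, 6, 2, 14, 8, 10, 11, 5, 4, 12, 13, 3, 9]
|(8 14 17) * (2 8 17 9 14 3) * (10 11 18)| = |(2 8 3)(9 14)(10 11 18)| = 6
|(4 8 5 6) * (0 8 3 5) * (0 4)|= |(0 8 4 3 5 6)|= 6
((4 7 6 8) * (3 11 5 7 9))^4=((3 11 5 7 6 8 4 9))^4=(3 6)(4 5)(7 9)(8 11)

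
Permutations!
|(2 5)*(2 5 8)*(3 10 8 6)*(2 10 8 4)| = 6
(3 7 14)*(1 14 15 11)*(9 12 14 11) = [0, 11, 2, 7, 4, 5, 6, 15, 8, 12, 10, 1, 14, 13, 3, 9] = (1 11)(3 7 15 9 12 14)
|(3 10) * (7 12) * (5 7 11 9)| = |(3 10)(5 7 12 11 9)| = 10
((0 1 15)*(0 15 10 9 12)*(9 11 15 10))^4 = ((0 1 9 12)(10 11 15))^4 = (10 11 15)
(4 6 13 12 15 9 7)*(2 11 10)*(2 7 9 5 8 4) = [0, 1, 11, 3, 6, 8, 13, 2, 4, 9, 7, 10, 15, 12, 14, 5] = (2 11 10 7)(4 6 13 12 15 5 8)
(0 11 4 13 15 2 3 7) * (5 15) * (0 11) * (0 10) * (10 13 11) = (0 13 5 15 2 3 7 10)(4 11) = [13, 1, 3, 7, 11, 15, 6, 10, 8, 9, 0, 4, 12, 5, 14, 2]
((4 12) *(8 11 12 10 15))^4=((4 10 15 8 11 12))^4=(4 11 15)(8 10 12)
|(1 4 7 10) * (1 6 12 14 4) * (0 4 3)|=|(0 4 7 10 6 12 14 3)|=8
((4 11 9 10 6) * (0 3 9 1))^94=(0 11 6 9)(1 4 10 3)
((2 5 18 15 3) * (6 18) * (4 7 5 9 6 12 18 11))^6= ((2 9 6 11 4 7 5 12 18 15 3))^6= (2 5 9 12 6 18 11 15 4 3 7)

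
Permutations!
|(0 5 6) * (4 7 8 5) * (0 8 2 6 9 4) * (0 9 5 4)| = |(0 9)(2 6 8 4 7)| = 10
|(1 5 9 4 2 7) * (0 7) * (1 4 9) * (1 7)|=6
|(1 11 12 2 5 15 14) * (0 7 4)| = 21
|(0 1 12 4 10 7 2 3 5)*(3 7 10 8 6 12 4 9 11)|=|(0 1 4 8 6 12 9 11 3 5)(2 7)|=10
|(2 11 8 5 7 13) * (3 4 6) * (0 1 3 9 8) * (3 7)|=6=|(0 1 7 13 2 11)(3 4 6 9 8 5)|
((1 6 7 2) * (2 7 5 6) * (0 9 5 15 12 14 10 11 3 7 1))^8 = ((0 9 5 6 15 12 14 10 11 3 7 1 2))^8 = (0 11 6 1 14 9 3 15 2 10 5 7 12)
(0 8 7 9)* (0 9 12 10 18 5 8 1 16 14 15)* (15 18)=(0 1 16 14 18 5 8 7 12 10 15)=[1, 16, 2, 3, 4, 8, 6, 12, 7, 9, 15, 11, 10, 13, 18, 0, 14, 17, 5]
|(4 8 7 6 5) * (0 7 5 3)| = 12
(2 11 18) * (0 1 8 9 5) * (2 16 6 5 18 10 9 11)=(0 1 8 11 10 9 18 16 6 5)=[1, 8, 2, 3, 4, 0, 5, 7, 11, 18, 9, 10, 12, 13, 14, 15, 6, 17, 16]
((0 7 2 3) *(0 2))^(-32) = ((0 7)(2 3))^(-32) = (7)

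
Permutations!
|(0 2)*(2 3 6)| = 4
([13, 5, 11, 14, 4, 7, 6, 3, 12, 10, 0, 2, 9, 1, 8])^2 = [1, 7, 2, 8, 4, 3, 6, 14, 9, 0, 13, 11, 10, 5, 12]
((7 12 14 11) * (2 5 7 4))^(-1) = ((2 5 7 12 14 11 4))^(-1) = (2 4 11 14 12 7 5)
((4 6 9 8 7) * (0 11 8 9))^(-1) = (0 6 4 7 8 11)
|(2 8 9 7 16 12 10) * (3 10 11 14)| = 10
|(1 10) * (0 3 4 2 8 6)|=6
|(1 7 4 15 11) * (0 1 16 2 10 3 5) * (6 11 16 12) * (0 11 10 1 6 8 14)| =18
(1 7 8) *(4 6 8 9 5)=(1 7 9 5 4 6 8)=[0, 7, 2, 3, 6, 4, 8, 9, 1, 5]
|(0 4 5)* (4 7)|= 4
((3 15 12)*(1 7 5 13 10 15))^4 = ((1 7 5 13 10 15 12 3))^4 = (1 10)(3 13)(5 12)(7 15)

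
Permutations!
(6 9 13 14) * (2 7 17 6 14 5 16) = [0, 1, 7, 3, 4, 16, 9, 17, 8, 13, 10, 11, 12, 5, 14, 15, 2, 6] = (2 7 17 6 9 13 5 16)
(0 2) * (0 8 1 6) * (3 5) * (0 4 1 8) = (8)(0 2)(1 6 4)(3 5) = [2, 6, 0, 5, 1, 3, 4, 7, 8]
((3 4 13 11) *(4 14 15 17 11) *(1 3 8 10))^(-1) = (1 10 8 11 17 15 14 3)(4 13)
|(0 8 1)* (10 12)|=|(0 8 1)(10 12)|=6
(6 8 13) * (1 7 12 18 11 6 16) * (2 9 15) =(1 7 12 18 11 6 8 13 16)(2 9 15) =[0, 7, 9, 3, 4, 5, 8, 12, 13, 15, 10, 6, 18, 16, 14, 2, 1, 17, 11]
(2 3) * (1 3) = (1 3 2) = [0, 3, 1, 2]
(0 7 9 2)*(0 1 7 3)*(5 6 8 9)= (0 3)(1 7 5 6 8 9 2)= [3, 7, 1, 0, 4, 6, 8, 5, 9, 2]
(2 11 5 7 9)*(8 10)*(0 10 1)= (0 10 8 1)(2 11 5 7 9)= [10, 0, 11, 3, 4, 7, 6, 9, 1, 2, 8, 5]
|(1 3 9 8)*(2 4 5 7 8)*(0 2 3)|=14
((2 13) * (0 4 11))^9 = (2 13)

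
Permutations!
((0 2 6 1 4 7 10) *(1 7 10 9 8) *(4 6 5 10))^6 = ((0 2 5 10)(1 6 7 9 8))^6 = (0 5)(1 6 7 9 8)(2 10)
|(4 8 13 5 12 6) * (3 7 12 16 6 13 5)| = 20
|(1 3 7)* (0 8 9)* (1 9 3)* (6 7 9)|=|(0 8 3 9)(6 7)|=4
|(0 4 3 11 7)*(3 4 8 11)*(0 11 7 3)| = |(0 8 7 11 3)| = 5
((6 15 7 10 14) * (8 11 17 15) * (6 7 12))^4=(6 15 11)(7 10 14)(8 12 17)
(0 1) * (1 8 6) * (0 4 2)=(0 8 6 1 4 2)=[8, 4, 0, 3, 2, 5, 1, 7, 6]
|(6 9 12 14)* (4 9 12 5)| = 3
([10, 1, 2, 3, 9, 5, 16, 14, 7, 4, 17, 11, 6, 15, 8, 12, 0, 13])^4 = (0 15)(6 17)(7 14 8)(10 12)(13 16)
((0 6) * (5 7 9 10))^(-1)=((0 6)(5 7 9 10))^(-1)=(0 6)(5 10 9 7)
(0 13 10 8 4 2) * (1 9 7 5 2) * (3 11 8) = [13, 9, 0, 11, 1, 2, 6, 5, 4, 7, 3, 8, 12, 10] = (0 13 10 3 11 8 4 1 9 7 5 2)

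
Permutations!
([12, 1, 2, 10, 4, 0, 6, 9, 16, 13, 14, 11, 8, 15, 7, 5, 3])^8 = (0 9 3)(5 7 16)(8 15 14)(10 12 13)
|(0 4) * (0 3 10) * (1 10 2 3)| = |(0 4 1 10)(2 3)| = 4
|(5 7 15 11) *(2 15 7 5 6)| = |(2 15 11 6)| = 4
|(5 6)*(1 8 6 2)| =5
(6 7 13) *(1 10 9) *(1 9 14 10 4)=(1 4)(6 7 13)(10 14)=[0, 4, 2, 3, 1, 5, 7, 13, 8, 9, 14, 11, 12, 6, 10]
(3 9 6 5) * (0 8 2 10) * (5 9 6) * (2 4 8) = (0 2 10)(3 6 9 5)(4 8) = [2, 1, 10, 6, 8, 3, 9, 7, 4, 5, 0]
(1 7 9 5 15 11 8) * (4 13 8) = (1 7 9 5 15 11 4 13 8) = [0, 7, 2, 3, 13, 15, 6, 9, 1, 5, 10, 4, 12, 8, 14, 11]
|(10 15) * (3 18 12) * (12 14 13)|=10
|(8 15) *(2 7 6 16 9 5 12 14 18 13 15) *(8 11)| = |(2 7 6 16 9 5 12 14 18 13 15 11 8)| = 13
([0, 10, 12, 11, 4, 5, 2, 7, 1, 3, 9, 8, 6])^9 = (12)(1 3)(8 9)(10 11)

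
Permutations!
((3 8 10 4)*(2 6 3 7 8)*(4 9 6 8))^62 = (2 10 6)(3 8 9)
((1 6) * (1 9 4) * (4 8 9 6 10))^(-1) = (1 4 10)(8 9)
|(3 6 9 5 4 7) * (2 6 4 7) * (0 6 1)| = |(0 6 9 5 7 3 4 2 1)| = 9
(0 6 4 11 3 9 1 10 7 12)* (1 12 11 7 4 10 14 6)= (0 1 14 6 10 4 7 11 3 9 12)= [1, 14, 2, 9, 7, 5, 10, 11, 8, 12, 4, 3, 0, 13, 6]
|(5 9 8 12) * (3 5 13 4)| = 7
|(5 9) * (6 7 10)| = 6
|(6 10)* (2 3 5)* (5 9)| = |(2 3 9 5)(6 10)| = 4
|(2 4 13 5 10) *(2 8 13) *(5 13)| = |(13)(2 4)(5 10 8)| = 6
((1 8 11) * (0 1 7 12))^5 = (0 12 7 11 8 1) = ((0 1 8 11 7 12))^5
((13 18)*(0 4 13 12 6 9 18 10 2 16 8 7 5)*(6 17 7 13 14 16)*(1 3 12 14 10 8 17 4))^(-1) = (0 5 7 17 16 14 18 9 6 2 10 4 12 3 1)(8 13)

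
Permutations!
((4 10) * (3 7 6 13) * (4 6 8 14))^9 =((3 7 8 14 4 10 6 13))^9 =(3 7 8 14 4 10 6 13)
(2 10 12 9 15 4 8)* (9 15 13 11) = [0, 1, 10, 3, 8, 5, 6, 7, 2, 13, 12, 9, 15, 11, 14, 4] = (2 10 12 15 4 8)(9 13 11)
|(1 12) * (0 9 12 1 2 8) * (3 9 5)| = 7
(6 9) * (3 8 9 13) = (3 8 9 6 13) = [0, 1, 2, 8, 4, 5, 13, 7, 9, 6, 10, 11, 12, 3]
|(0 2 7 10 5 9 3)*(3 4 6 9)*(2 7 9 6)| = |(0 7 10 5 3)(2 9 4)| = 15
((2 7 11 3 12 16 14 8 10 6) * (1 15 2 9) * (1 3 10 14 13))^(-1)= ((1 15 2 7 11 10 6 9 3 12 16 13)(8 14))^(-1)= (1 13 16 12 3 9 6 10 11 7 2 15)(8 14)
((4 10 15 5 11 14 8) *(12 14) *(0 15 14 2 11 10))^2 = (0 5 14 4 15 10 8)(2 12 11)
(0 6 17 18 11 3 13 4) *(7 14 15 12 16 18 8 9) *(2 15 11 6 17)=(0 17 8 9 7 14 11 3 13 4)(2 15 12 16 18 6)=[17, 1, 15, 13, 0, 5, 2, 14, 9, 7, 10, 3, 16, 4, 11, 12, 18, 8, 6]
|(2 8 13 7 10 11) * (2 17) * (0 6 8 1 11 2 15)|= |(0 6 8 13 7 10 2 1 11 17 15)|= 11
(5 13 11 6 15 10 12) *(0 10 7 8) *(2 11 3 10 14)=(0 14 2 11 6 15 7 8)(3 10 12 5 13)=[14, 1, 11, 10, 4, 13, 15, 8, 0, 9, 12, 6, 5, 3, 2, 7]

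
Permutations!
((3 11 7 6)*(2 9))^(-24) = (11)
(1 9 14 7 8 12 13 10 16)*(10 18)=(1 9 14 7 8 12 13 18 10 16)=[0, 9, 2, 3, 4, 5, 6, 8, 12, 14, 16, 11, 13, 18, 7, 15, 1, 17, 10]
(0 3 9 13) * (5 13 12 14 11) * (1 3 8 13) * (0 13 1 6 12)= [8, 3, 2, 9, 4, 6, 12, 7, 1, 0, 10, 5, 14, 13, 11]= (0 8 1 3 9)(5 6 12 14 11)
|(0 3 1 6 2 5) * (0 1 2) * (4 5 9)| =|(0 3 2 9 4 5 1 6)| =8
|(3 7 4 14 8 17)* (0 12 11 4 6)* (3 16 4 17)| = 11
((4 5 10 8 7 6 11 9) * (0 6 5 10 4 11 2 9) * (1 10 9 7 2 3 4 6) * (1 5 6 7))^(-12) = (0 3)(4 5)(6 11)(7 9)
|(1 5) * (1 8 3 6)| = 5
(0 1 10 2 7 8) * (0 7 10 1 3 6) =(0 3 6)(2 10)(7 8) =[3, 1, 10, 6, 4, 5, 0, 8, 7, 9, 2]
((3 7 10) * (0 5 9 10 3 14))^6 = (0 5 9 10 14)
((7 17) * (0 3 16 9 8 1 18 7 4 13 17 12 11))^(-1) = ((0 3 16 9 8 1 18 7 12 11)(4 13 17))^(-1) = (0 11 12 7 18 1 8 9 16 3)(4 17 13)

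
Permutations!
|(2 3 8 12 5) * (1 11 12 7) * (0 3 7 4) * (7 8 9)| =|(0 3 9 7 1 11 12 5 2 8 4)| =11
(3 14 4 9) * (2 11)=(2 11)(3 14 4 9)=[0, 1, 11, 14, 9, 5, 6, 7, 8, 3, 10, 2, 12, 13, 4]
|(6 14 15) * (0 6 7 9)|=|(0 6 14 15 7 9)|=6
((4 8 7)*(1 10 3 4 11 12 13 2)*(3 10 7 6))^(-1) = (1 2 13 12 11 7)(3 6 8 4)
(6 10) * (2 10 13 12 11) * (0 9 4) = [9, 1, 10, 3, 0, 5, 13, 7, 8, 4, 6, 2, 11, 12] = (0 9 4)(2 10 6 13 12 11)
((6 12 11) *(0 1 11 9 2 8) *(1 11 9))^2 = ((0 11 6 12 1 9 2 8))^2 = (0 6 1 2)(8 11 12 9)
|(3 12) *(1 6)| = |(1 6)(3 12)| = 2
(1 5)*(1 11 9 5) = (5 11 9) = [0, 1, 2, 3, 4, 11, 6, 7, 8, 5, 10, 9]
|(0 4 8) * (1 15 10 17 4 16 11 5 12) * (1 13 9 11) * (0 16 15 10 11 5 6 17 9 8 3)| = 56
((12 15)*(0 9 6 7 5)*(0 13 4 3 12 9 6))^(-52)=(0 15 3 13 7)(4 5 6 9 12)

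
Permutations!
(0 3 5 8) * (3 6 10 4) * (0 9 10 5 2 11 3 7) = [6, 1, 11, 2, 7, 8, 5, 0, 9, 10, 4, 3] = (0 6 5 8 9 10 4 7)(2 11 3)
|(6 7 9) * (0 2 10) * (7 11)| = |(0 2 10)(6 11 7 9)| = 12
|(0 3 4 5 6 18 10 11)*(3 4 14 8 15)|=|(0 4 5 6 18 10 11)(3 14 8 15)|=28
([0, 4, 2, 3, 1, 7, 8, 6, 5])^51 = (1 4)(5 8 6 7)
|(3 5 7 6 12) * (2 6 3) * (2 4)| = |(2 6 12 4)(3 5 7)| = 12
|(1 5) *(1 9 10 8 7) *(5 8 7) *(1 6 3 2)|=9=|(1 8 5 9 10 7 6 3 2)|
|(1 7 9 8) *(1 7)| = 3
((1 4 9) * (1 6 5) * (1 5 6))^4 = ((1 4 9))^4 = (1 4 9)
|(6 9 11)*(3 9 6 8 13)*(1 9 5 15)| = 8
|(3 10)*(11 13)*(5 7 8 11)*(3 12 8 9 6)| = 10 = |(3 10 12 8 11 13 5 7 9 6)|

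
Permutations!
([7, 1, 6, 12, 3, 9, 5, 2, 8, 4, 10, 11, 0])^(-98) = [7, 1, 6, 12, 3, 9, 5, 2, 8, 4, 10, 11, 0]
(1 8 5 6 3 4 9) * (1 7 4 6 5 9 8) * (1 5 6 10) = [0, 5, 2, 10, 8, 6, 3, 4, 9, 7, 1] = (1 5 6 3 10)(4 8 9 7)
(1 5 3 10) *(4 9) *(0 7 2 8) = (0 7 2 8)(1 5 3 10)(4 9) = [7, 5, 8, 10, 9, 3, 6, 2, 0, 4, 1]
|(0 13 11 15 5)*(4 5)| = |(0 13 11 15 4 5)| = 6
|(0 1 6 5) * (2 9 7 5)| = 7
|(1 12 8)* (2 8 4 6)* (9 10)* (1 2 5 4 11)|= |(1 12 11)(2 8)(4 6 5)(9 10)|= 6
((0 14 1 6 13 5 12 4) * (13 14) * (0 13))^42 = (14)(4 5)(12 13)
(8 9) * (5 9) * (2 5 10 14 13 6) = (2 5 9 8 10 14 13 6) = [0, 1, 5, 3, 4, 9, 2, 7, 10, 8, 14, 11, 12, 6, 13]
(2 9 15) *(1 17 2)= [0, 17, 9, 3, 4, 5, 6, 7, 8, 15, 10, 11, 12, 13, 14, 1, 16, 2]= (1 17 2 9 15)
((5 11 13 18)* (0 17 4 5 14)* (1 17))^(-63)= (18)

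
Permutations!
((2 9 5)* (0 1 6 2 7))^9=((0 1 6 2 9 5 7))^9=(0 6 9 7 1 2 5)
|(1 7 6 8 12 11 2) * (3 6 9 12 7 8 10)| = 21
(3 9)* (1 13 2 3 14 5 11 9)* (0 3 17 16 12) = (0 3 1 13 2 17 16 12)(5 11 9 14) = [3, 13, 17, 1, 4, 11, 6, 7, 8, 14, 10, 9, 0, 2, 5, 15, 12, 16]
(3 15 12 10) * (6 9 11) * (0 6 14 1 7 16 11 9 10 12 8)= [6, 7, 2, 15, 4, 5, 10, 16, 0, 9, 3, 14, 12, 13, 1, 8, 11]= (0 6 10 3 15 8)(1 7 16 11 14)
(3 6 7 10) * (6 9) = (3 9 6 7 10) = [0, 1, 2, 9, 4, 5, 7, 10, 8, 6, 3]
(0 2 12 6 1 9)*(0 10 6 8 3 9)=[2, 0, 12, 9, 4, 5, 1, 7, 3, 10, 6, 11, 8]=(0 2 12 8 3 9 10 6 1)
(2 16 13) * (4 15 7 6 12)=[0, 1, 16, 3, 15, 5, 12, 6, 8, 9, 10, 11, 4, 2, 14, 7, 13]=(2 16 13)(4 15 7 6 12)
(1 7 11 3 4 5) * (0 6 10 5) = (0 6 10 5 1 7 11 3 4) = [6, 7, 2, 4, 0, 1, 10, 11, 8, 9, 5, 3]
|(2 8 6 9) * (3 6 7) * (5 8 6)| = 12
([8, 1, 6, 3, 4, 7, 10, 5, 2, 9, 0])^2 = (0 2 10 8 6)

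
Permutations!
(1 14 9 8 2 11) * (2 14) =(1 2 11)(8 14 9) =[0, 2, 11, 3, 4, 5, 6, 7, 14, 8, 10, 1, 12, 13, 9]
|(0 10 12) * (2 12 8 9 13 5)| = |(0 10 8 9 13 5 2 12)| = 8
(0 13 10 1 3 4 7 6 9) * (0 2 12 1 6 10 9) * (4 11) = (0 13 9 2 12 1 3 11 4 7 10 6) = [13, 3, 12, 11, 7, 5, 0, 10, 8, 2, 6, 4, 1, 9]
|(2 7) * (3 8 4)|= |(2 7)(3 8 4)|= 6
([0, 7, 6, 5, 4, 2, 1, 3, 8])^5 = [0, 6, 5, 7, 4, 3, 2, 1, 8]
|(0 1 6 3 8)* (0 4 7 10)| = 8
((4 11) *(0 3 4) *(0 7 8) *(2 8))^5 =(0 2 11 3 8 7 4)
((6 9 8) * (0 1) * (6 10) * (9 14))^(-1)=((0 1)(6 14 9 8 10))^(-1)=(0 1)(6 10 8 9 14)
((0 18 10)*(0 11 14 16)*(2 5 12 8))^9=(0 11)(2 5 12 8)(10 16)(14 18)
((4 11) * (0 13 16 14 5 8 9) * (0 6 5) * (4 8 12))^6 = (0 16)(4 12 5 6 9 8 11)(13 14)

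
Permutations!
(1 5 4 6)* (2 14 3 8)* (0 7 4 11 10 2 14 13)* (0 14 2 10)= (0 7 4 6 1 5 11)(2 13 14 3 8)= [7, 5, 13, 8, 6, 11, 1, 4, 2, 9, 10, 0, 12, 14, 3]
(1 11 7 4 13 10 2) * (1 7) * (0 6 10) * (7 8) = (0 6 10 2 8 7 4 13)(1 11) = [6, 11, 8, 3, 13, 5, 10, 4, 7, 9, 2, 1, 12, 0]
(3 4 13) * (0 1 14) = (0 1 14)(3 4 13) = [1, 14, 2, 4, 13, 5, 6, 7, 8, 9, 10, 11, 12, 3, 0]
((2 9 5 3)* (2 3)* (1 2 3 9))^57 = ((1 2)(3 9 5))^57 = (9)(1 2)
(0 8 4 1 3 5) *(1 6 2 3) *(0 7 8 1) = (0 1)(2 3 5 7 8 4 6) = [1, 0, 3, 5, 6, 7, 2, 8, 4]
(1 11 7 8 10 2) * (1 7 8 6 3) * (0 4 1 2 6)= (0 4 1 11 8 10 6 3 2 7)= [4, 11, 7, 2, 1, 5, 3, 0, 10, 9, 6, 8]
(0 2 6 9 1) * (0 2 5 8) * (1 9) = [5, 2, 6, 3, 4, 8, 1, 7, 0, 9] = (9)(0 5 8)(1 2 6)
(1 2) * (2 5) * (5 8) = [0, 8, 1, 3, 4, 2, 6, 7, 5] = (1 8 5 2)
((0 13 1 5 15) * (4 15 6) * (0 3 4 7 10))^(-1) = ((0 13 1 5 6 7 10)(3 4 15))^(-1) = (0 10 7 6 5 1 13)(3 15 4)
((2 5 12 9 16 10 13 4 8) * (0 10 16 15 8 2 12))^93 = ((16)(0 10 13 4 2 5)(8 12 9 15))^93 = (16)(0 4)(2 10)(5 13)(8 12 9 15)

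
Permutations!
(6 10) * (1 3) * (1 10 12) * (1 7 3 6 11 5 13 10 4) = (1 6 12 7 3 4)(5 13 10 11) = [0, 6, 2, 4, 1, 13, 12, 3, 8, 9, 11, 5, 7, 10]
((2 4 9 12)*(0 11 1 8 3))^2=(0 1 3 11 8)(2 9)(4 12)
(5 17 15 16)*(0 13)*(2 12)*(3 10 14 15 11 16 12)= (0 13)(2 3 10 14 15 12)(5 17 11 16)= [13, 1, 3, 10, 4, 17, 6, 7, 8, 9, 14, 16, 2, 0, 15, 12, 5, 11]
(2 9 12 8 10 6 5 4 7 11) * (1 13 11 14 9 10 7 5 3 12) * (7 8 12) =[0, 13, 10, 7, 5, 4, 3, 14, 8, 1, 6, 2, 12, 11, 9] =(1 13 11 2 10 6 3 7 14 9)(4 5)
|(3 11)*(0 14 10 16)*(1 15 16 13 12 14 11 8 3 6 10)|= |(0 11 6 10 13 12 14 1 15 16)(3 8)|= 10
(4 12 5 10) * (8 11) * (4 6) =(4 12 5 10 6)(8 11) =[0, 1, 2, 3, 12, 10, 4, 7, 11, 9, 6, 8, 5]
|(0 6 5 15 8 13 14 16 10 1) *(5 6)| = |(0 5 15 8 13 14 16 10 1)| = 9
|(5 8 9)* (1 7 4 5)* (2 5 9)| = 12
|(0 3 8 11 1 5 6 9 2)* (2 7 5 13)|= |(0 3 8 11 1 13 2)(5 6 9 7)|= 28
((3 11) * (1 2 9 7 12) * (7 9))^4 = ((1 2 7 12)(3 11))^4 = (12)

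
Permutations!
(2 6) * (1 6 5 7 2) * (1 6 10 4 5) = (1 10 4 5 7 2) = [0, 10, 1, 3, 5, 7, 6, 2, 8, 9, 4]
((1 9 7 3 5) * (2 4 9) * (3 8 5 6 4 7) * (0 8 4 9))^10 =((0 8 5 1 2 7 4)(3 6 9))^10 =(0 1 4 5 7 8 2)(3 6 9)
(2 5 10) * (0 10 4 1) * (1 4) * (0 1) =(0 10 2 5) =[10, 1, 5, 3, 4, 0, 6, 7, 8, 9, 2]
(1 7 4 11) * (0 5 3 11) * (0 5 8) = (0 8)(1 7 4 5 3 11) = [8, 7, 2, 11, 5, 3, 6, 4, 0, 9, 10, 1]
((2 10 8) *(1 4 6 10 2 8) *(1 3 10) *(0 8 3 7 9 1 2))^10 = ((0 8 3 10 7 9 1 4 6 2))^10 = (10)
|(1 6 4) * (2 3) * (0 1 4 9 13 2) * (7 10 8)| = 21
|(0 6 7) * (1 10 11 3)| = |(0 6 7)(1 10 11 3)| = 12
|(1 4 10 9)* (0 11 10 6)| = 7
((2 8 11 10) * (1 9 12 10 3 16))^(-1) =((1 9 12 10 2 8 11 3 16))^(-1) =(1 16 3 11 8 2 10 12 9)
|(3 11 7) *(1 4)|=|(1 4)(3 11 7)|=6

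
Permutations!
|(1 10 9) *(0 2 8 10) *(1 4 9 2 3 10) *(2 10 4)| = |(10)(0 3 4 9 2 8 1)| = 7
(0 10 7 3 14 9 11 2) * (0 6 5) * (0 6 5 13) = (0 10 7 3 14 9 11 2 5 6 13) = [10, 1, 5, 14, 4, 6, 13, 3, 8, 11, 7, 2, 12, 0, 9]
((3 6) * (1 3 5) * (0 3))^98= ((0 3 6 5 1))^98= (0 5 3 1 6)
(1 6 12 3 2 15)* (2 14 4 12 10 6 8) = (1 8 2 15)(3 14 4 12)(6 10) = [0, 8, 15, 14, 12, 5, 10, 7, 2, 9, 6, 11, 3, 13, 4, 1]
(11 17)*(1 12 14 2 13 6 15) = (1 12 14 2 13 6 15)(11 17) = [0, 12, 13, 3, 4, 5, 15, 7, 8, 9, 10, 17, 14, 6, 2, 1, 16, 11]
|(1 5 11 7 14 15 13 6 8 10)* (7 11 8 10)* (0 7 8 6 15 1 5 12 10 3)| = |(0 7 14 1 12 10 5 6 3)(13 15)| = 18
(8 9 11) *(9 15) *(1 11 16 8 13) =(1 11 13)(8 15 9 16) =[0, 11, 2, 3, 4, 5, 6, 7, 15, 16, 10, 13, 12, 1, 14, 9, 8]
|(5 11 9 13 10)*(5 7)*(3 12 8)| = 6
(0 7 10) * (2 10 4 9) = (0 7 4 9 2 10) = [7, 1, 10, 3, 9, 5, 6, 4, 8, 2, 0]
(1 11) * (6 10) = [0, 11, 2, 3, 4, 5, 10, 7, 8, 9, 6, 1] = (1 11)(6 10)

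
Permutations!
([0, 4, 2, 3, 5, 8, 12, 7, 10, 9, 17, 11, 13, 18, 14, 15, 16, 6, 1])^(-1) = [0, 18, 2, 3, 1, 4, 17, 7, 5, 9, 8, 11, 6, 12, 14, 15, 16, 10, 13]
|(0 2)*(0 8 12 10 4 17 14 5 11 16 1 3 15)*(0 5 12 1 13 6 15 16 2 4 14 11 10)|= |(0 4 17 11 2 8 1 3 16 13 6 15 5 10 14 12)|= 16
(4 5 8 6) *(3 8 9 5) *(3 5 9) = (9)(3 8 6 4 5) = [0, 1, 2, 8, 5, 3, 4, 7, 6, 9]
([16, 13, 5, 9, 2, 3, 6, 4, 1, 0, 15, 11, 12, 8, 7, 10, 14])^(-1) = [9, 8, 4, 5, 7, 2, 6, 14, 13, 3, 15, 11, 12, 1, 16, 10, 0]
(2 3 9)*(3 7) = (2 7 3 9) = [0, 1, 7, 9, 4, 5, 6, 3, 8, 2]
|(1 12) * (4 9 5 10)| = 4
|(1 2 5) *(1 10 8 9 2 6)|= |(1 6)(2 5 10 8 9)|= 10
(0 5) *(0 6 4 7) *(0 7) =[5, 1, 2, 3, 0, 6, 4, 7] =(7)(0 5 6 4)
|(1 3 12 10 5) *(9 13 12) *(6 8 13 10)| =|(1 3 9 10 5)(6 8 13 12)| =20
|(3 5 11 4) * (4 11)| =|(11)(3 5 4)| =3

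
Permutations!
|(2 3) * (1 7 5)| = |(1 7 5)(2 3)| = 6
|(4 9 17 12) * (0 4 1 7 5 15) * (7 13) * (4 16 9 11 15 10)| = |(0 16 9 17 12 1 13 7 5 10 4 11 15)| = 13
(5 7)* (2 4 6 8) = (2 4 6 8)(5 7) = [0, 1, 4, 3, 6, 7, 8, 5, 2]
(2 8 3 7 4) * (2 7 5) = (2 8 3 5)(4 7) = [0, 1, 8, 5, 7, 2, 6, 4, 3]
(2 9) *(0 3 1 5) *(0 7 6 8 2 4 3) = (1 5 7 6 8 2 9 4 3) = [0, 5, 9, 1, 3, 7, 8, 6, 2, 4]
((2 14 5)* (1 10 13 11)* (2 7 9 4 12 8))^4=(2 9)(4 14)(5 12)(7 8)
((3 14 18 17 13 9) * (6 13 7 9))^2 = ((3 14 18 17 7 9)(6 13))^2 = (3 18 7)(9 14 17)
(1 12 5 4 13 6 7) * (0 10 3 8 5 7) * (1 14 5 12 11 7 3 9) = (0 10 9 1 11 7 14 5 4 13 6)(3 8 12) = [10, 11, 2, 8, 13, 4, 0, 14, 12, 1, 9, 7, 3, 6, 5]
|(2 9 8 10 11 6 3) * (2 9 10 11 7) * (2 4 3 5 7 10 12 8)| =10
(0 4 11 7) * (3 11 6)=(0 4 6 3 11 7)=[4, 1, 2, 11, 6, 5, 3, 0, 8, 9, 10, 7]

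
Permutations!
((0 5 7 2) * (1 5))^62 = ((0 1 5 7 2))^62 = (0 5 2 1 7)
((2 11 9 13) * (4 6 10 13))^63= (13)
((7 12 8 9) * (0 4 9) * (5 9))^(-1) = (0 8 12 7 9 5 4)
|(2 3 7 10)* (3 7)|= 3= |(2 7 10)|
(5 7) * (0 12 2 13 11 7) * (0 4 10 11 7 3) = (0 12 2 13 7 5 4 10 11 3) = [12, 1, 13, 0, 10, 4, 6, 5, 8, 9, 11, 3, 2, 7]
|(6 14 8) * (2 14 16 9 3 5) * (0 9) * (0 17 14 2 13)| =5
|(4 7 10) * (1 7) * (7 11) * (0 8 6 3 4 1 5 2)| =28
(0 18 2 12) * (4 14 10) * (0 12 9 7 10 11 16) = (0 18 2 9 7 10 4 14 11 16) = [18, 1, 9, 3, 14, 5, 6, 10, 8, 7, 4, 16, 12, 13, 11, 15, 0, 17, 2]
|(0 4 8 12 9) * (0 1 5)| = |(0 4 8 12 9 1 5)| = 7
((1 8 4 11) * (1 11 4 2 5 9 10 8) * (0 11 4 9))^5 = (0 8 4 5 10 11 2 9)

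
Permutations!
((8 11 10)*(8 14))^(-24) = (14)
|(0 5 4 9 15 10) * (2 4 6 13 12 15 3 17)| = 35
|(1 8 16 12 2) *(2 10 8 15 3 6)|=20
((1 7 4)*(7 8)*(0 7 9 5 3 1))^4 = ((0 7 4)(1 8 9 5 3))^4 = (0 7 4)(1 3 5 9 8)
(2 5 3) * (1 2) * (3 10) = [0, 2, 5, 1, 4, 10, 6, 7, 8, 9, 3] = (1 2 5 10 3)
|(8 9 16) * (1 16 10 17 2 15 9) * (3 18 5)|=15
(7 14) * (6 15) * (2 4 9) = (2 4 9)(6 15)(7 14) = [0, 1, 4, 3, 9, 5, 15, 14, 8, 2, 10, 11, 12, 13, 7, 6]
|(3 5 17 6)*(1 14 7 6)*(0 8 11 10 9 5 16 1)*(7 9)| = |(0 8 11 10 7 6 3 16 1 14 9 5 17)| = 13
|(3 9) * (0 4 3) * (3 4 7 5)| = 5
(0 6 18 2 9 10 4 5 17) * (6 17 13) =(0 17)(2 9 10 4 5 13 6 18) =[17, 1, 9, 3, 5, 13, 18, 7, 8, 10, 4, 11, 12, 6, 14, 15, 16, 0, 2]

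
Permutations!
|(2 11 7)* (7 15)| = 4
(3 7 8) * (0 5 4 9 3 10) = [5, 1, 2, 7, 9, 4, 6, 8, 10, 3, 0] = (0 5 4 9 3 7 8 10)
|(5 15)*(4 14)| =|(4 14)(5 15)| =2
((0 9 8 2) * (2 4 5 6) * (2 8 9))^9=((9)(0 2)(4 5 6 8))^9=(9)(0 2)(4 5 6 8)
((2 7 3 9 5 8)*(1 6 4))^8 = (1 4 6)(2 3 5)(7 9 8)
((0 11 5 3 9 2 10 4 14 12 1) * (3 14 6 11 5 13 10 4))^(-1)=((0 5 14 12 1)(2 4 6 11 13 10 3 9))^(-1)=(0 1 12 14 5)(2 9 3 10 13 11 6 4)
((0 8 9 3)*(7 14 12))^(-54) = (14)(0 9)(3 8)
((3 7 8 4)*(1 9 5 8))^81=(1 4 9 3 5 7 8)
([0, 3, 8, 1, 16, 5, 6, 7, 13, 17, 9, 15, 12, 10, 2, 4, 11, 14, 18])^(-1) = [0, 3, 14, 1, 15, 5, 6, 7, 2, 10, 13, 16, 12, 8, 17, 11, 4, 9, 18]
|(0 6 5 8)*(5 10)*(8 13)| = |(0 6 10 5 13 8)| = 6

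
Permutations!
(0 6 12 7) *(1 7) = [6, 7, 2, 3, 4, 5, 12, 0, 8, 9, 10, 11, 1] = (0 6 12 1 7)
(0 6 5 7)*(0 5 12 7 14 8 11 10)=(0 6 12 7 5 14 8 11 10)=[6, 1, 2, 3, 4, 14, 12, 5, 11, 9, 0, 10, 7, 13, 8]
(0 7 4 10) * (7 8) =[8, 1, 2, 3, 10, 5, 6, 4, 7, 9, 0] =(0 8 7 4 10)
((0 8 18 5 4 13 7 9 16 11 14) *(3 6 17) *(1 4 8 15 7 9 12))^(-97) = (0 7 1 13 16 14 15 12 4 9 11)(3 17 6)(5 18 8)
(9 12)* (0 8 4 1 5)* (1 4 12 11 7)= (0 8 12 9 11 7 1 5)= [8, 5, 2, 3, 4, 0, 6, 1, 12, 11, 10, 7, 9]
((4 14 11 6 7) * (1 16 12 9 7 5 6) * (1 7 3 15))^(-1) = ((1 16 12 9 3 15)(4 14 11 7)(5 6))^(-1) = (1 15 3 9 12 16)(4 7 11 14)(5 6)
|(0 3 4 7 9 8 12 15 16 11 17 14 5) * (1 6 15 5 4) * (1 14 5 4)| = 10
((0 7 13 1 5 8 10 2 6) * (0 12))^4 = (0 5 6 13 10)(1 2 7 8 12)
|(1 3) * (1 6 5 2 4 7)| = |(1 3 6 5 2 4 7)| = 7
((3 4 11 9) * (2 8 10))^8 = ((2 8 10)(3 4 11 9))^8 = (11)(2 10 8)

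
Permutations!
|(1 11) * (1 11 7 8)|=3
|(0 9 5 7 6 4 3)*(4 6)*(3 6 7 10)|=15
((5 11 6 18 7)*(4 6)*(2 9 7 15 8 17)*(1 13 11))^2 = ((1 13 11 4 6 18 15 8 17 2 9 7 5))^2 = (1 11 6 15 17 9 5 13 4 18 8 2 7)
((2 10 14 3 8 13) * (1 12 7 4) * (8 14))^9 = (1 12 7 4)(2 10 8 13)(3 14)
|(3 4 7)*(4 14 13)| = |(3 14 13 4 7)| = 5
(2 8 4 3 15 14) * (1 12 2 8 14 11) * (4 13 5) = (1 12 2 14 8 13 5 4 3 15 11) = [0, 12, 14, 15, 3, 4, 6, 7, 13, 9, 10, 1, 2, 5, 8, 11]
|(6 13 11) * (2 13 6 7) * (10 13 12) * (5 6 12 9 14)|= 10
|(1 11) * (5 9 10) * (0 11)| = |(0 11 1)(5 9 10)| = 3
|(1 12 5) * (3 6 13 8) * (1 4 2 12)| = |(2 12 5 4)(3 6 13 8)| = 4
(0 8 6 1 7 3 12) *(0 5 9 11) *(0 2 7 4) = [8, 4, 7, 12, 0, 9, 1, 3, 6, 11, 10, 2, 5] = (0 8 6 1 4)(2 7 3 12 5 9 11)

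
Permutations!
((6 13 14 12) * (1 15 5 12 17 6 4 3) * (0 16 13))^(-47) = (0 16 13 14 17 6)(1 15 5 12 4 3)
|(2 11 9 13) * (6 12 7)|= 12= |(2 11 9 13)(6 12 7)|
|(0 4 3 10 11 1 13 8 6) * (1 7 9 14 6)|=|(0 4 3 10 11 7 9 14 6)(1 13 8)|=9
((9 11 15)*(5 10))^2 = ((5 10)(9 11 15))^2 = (9 15 11)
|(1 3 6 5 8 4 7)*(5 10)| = 8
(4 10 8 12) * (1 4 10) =(1 4)(8 12 10) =[0, 4, 2, 3, 1, 5, 6, 7, 12, 9, 8, 11, 10]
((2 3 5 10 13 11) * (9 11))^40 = (2 9 10 3 11 13 5)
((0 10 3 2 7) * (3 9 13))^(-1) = (0 7 2 3 13 9 10)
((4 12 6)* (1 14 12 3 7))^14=((1 14 12 6 4 3 7))^14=(14)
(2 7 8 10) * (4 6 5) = [0, 1, 7, 3, 6, 4, 5, 8, 10, 9, 2] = (2 7 8 10)(4 6 5)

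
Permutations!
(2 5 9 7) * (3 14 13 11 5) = (2 3 14 13 11 5 9 7) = [0, 1, 3, 14, 4, 9, 6, 2, 8, 7, 10, 5, 12, 11, 13]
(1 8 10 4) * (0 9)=(0 9)(1 8 10 4)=[9, 8, 2, 3, 1, 5, 6, 7, 10, 0, 4]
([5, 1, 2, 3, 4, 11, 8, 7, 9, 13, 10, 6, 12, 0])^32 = (0 8 5 9 11 13 6)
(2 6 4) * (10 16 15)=(2 6 4)(10 16 15)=[0, 1, 6, 3, 2, 5, 4, 7, 8, 9, 16, 11, 12, 13, 14, 10, 15]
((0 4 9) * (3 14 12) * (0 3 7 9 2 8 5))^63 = (0 8 4 5 2)(3 7 14 9 12)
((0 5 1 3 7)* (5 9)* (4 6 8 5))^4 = (0 8 7 6 3 4 1 9 5)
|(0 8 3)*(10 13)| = 6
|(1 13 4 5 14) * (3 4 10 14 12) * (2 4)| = 20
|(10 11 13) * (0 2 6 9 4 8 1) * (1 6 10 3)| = |(0 2 10 11 13 3 1)(4 8 6 9)| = 28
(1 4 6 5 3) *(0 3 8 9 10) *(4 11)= [3, 11, 2, 1, 6, 8, 5, 7, 9, 10, 0, 4]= (0 3 1 11 4 6 5 8 9 10)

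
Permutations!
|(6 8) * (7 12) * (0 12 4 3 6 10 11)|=9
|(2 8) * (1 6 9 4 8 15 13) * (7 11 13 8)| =21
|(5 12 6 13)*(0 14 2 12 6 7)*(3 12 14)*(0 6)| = 14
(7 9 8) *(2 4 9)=(2 4 9 8 7)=[0, 1, 4, 3, 9, 5, 6, 2, 7, 8]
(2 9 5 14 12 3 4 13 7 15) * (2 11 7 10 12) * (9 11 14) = [0, 1, 11, 4, 13, 9, 6, 15, 8, 5, 12, 7, 3, 10, 2, 14] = (2 11 7 15 14)(3 4 13 10 12)(5 9)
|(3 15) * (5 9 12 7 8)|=10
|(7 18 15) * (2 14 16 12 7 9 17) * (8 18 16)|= 21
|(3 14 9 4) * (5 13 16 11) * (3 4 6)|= |(3 14 9 6)(5 13 16 11)|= 4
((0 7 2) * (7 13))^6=((0 13 7 2))^6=(0 7)(2 13)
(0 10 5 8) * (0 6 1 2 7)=(0 10 5 8 6 1 2 7)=[10, 2, 7, 3, 4, 8, 1, 0, 6, 9, 5]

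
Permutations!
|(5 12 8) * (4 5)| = 4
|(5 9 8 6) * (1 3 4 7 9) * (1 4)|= |(1 3)(4 7 9 8 6 5)|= 6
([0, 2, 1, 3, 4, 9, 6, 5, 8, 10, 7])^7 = [0, 2, 1, 3, 4, 7, 6, 10, 8, 5, 9]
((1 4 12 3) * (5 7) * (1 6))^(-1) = (1 6 3 12 4)(5 7) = ((1 4 12 3 6)(5 7))^(-1)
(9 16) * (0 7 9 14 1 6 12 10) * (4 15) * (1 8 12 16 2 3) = (0 7 9 2 3 1 6 16 14 8 12 10)(4 15) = [7, 6, 3, 1, 15, 5, 16, 9, 12, 2, 0, 11, 10, 13, 8, 4, 14]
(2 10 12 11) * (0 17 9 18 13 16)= [17, 1, 10, 3, 4, 5, 6, 7, 8, 18, 12, 2, 11, 16, 14, 15, 0, 9, 13]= (0 17 9 18 13 16)(2 10 12 11)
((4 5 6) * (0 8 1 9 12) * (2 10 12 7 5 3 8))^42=(0 10)(1 7 6 3)(2 12)(4 8 9 5)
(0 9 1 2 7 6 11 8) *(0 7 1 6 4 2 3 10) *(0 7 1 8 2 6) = [9, 3, 8, 10, 6, 5, 11, 4, 1, 0, 7, 2] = (0 9)(1 3 10 7 4 6 11 2 8)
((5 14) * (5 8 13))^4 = (14)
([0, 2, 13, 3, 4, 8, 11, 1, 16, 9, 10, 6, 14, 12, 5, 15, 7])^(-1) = (1 7 16 8 5 14 12 13 2)(6 11)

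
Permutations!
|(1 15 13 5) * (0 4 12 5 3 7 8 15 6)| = |(0 4 12 5 1 6)(3 7 8 15 13)| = 30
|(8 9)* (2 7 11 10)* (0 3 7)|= |(0 3 7 11 10 2)(8 9)|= 6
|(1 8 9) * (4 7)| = |(1 8 9)(4 7)| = 6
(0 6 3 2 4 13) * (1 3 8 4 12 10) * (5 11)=(0 6 8 4 13)(1 3 2 12 10)(5 11)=[6, 3, 12, 2, 13, 11, 8, 7, 4, 9, 1, 5, 10, 0]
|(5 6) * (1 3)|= 2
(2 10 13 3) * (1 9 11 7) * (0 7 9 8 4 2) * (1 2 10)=(0 7 2 1 8 4 10 13 3)(9 11)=[7, 8, 1, 0, 10, 5, 6, 2, 4, 11, 13, 9, 12, 3]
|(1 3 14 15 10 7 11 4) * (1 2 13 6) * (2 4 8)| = |(1 3 14 15 10 7 11 8 2 13 6)| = 11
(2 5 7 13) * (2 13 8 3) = (13)(2 5 7 8 3) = [0, 1, 5, 2, 4, 7, 6, 8, 3, 9, 10, 11, 12, 13]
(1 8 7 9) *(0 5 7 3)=(0 5 7 9 1 8 3)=[5, 8, 2, 0, 4, 7, 6, 9, 3, 1]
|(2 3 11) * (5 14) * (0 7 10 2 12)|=14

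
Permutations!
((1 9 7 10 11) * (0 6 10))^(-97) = ((0 6 10 11 1 9 7))^(-97) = (0 6 10 11 1 9 7)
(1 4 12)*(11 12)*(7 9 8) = (1 4 11 12)(7 9 8) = [0, 4, 2, 3, 11, 5, 6, 9, 7, 8, 10, 12, 1]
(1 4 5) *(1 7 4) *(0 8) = (0 8)(4 5 7) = [8, 1, 2, 3, 5, 7, 6, 4, 0]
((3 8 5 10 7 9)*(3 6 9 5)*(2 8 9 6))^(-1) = (2 9 3 8)(5 7 10)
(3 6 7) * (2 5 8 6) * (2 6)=(2 5 8)(3 6 7)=[0, 1, 5, 6, 4, 8, 7, 3, 2]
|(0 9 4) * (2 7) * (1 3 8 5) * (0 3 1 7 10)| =|(0 9 4 3 8 5 7 2 10)| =9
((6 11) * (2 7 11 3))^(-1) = ((2 7 11 6 3))^(-1) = (2 3 6 11 7)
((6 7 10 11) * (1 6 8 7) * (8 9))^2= (7 11 8 10 9)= ((1 6)(7 10 11 9 8))^2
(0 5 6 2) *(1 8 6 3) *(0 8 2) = (0 5 3 1 2 8 6) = [5, 2, 8, 1, 4, 3, 0, 7, 6]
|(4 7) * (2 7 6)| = |(2 7 4 6)| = 4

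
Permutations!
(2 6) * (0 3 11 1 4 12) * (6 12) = (0 3 11 1 4 6 2 12) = [3, 4, 12, 11, 6, 5, 2, 7, 8, 9, 10, 1, 0]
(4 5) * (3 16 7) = (3 16 7)(4 5) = [0, 1, 2, 16, 5, 4, 6, 3, 8, 9, 10, 11, 12, 13, 14, 15, 7]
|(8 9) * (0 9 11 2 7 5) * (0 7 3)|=|(0 9 8 11 2 3)(5 7)|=6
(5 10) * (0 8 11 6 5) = (0 8 11 6 5 10) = [8, 1, 2, 3, 4, 10, 5, 7, 11, 9, 0, 6]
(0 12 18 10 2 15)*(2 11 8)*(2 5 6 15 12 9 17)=(0 9 17 2 12 18 10 11 8 5 6 15)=[9, 1, 12, 3, 4, 6, 15, 7, 5, 17, 11, 8, 18, 13, 14, 0, 16, 2, 10]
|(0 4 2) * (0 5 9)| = |(0 4 2 5 9)| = 5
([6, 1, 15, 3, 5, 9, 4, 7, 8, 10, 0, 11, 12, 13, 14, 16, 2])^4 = (0 9 4)(2 15 16)(5 6 10)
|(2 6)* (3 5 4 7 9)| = |(2 6)(3 5 4 7 9)| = 10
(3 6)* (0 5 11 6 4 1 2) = [5, 2, 0, 4, 1, 11, 3, 7, 8, 9, 10, 6] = (0 5 11 6 3 4 1 2)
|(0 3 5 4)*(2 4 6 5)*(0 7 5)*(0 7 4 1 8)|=15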